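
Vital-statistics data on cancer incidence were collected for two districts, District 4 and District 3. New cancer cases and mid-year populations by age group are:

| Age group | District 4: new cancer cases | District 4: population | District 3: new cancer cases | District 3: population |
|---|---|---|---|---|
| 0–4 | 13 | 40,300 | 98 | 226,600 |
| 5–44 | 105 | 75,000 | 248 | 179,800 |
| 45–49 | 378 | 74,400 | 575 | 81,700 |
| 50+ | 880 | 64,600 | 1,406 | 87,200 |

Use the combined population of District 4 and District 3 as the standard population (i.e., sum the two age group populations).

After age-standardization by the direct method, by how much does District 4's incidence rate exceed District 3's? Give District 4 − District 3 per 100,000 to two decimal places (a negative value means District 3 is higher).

-85.50

Age-specific rates per 100,000 for District 4: 32.26, 140.00, 508.06, 1362.23.
For District 3: 43.25, 137.93, 703.79, 1612.39.
Combined standard total = 829,600; weights = 0.3217, 0.3071, 0.1882, 0.1830.
District 4: 0.3217×32.26 + 0.3071×140.00 + 0.1882×508.06 + 0.1830×1362.23 = 398.2364 per 100,000.
District 3: 0.3217×43.25 + 0.3071×137.93 + 0.1882×703.79 + 0.1830×1612.39 = 483.7393 per 100,000.
Difference = 398.2364 − 483.7393 = -85.5029.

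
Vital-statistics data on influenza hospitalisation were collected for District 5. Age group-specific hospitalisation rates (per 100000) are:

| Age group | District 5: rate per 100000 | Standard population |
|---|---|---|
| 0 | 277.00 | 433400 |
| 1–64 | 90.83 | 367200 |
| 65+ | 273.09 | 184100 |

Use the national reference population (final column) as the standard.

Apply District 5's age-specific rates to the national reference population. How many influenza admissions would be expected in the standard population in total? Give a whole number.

2037

Expected influenza admissions = Σ (standard pop × age-specific rate ÷ 100000)
= 433400×277.00/100000 + 367200×90.83/100000 + 184100×273.09/100000
= 1200.52 + 333.53 + 502.76 = 2036.80.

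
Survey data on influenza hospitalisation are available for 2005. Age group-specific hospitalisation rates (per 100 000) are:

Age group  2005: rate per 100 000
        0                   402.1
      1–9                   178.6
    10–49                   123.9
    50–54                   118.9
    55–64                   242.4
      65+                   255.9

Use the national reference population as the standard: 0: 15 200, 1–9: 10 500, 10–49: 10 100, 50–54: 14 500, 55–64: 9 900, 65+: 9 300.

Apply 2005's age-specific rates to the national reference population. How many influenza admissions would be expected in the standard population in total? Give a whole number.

157

Expected influenza admissions = Σ (standard pop × age-specific rate ÷ 100 000)
= 15 200×402.1/100 000 + 10 500×178.6/100 000 + 10 100×123.9/100 000 + 14 500×118.9/100 000 + 9 900×242.4/100 000 + 9 300×255.9/100 000
= 61.12 + 18.75 + 12.51 + 17.24 + 24.00 + 23.80 = 157.42.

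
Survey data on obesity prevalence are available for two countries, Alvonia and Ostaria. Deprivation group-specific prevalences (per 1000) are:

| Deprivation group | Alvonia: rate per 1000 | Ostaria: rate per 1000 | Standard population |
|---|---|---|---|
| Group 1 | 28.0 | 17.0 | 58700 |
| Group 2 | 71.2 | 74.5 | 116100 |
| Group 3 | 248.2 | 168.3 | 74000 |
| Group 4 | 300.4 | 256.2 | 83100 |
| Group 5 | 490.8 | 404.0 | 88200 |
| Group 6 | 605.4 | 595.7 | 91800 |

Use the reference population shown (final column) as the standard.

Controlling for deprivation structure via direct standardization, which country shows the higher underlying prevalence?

Standard total = 511900; weights = 0.1147, 0.2268, 0.1446, 0.1623, 0.1723, 0.1793.
Alvonia: 0.1147×28.0 + 0.2268×71.2 + 0.1446×248.2 + 0.1623×300.4 + 0.1723×490.8 + 0.1793×605.4 = 297.1366 per 1000.
Ostaria: 0.1147×17.0 + 0.2268×74.5 + 0.1446×168.3 + 0.1623×256.2 + 0.1723×404.0 + 0.1793×595.7 = 261.2030 per 1000.

Alvonia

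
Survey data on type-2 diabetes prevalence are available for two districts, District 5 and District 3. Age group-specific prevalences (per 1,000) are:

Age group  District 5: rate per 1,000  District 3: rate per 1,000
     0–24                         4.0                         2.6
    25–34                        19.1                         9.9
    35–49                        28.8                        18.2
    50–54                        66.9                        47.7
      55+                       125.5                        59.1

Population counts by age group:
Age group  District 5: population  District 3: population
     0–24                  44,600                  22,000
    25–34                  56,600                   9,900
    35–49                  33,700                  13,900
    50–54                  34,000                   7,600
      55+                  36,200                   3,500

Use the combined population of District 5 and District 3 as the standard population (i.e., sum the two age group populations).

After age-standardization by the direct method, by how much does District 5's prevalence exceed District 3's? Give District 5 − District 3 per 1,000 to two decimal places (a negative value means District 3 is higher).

17.73

Combined standard total = 262,000; weights = 0.2542, 0.2538, 0.1817, 0.1588, 0.1515.
District 5: 0.2542×4.0 + 0.2538×19.1 + 0.1817×28.8 + 0.1588×66.9 + 0.1515×125.5 = 40.7360 per 1,000.
District 3: 0.2542×2.6 + 0.2538×9.9 + 0.1817×18.2 + 0.1588×47.7 + 0.1515×59.1 = 23.0092 per 1,000.
Difference = 40.7360 − 23.0092 = 17.7267.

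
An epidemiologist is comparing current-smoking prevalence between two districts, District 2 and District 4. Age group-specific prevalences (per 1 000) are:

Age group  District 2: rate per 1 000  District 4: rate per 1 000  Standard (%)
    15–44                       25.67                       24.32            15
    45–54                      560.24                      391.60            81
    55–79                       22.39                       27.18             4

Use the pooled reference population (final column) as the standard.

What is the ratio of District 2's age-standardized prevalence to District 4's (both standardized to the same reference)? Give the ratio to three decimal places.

Standard weights: 0.15, 0.81, 0.04.
District 2: 0.1500×25.67 + 0.8100×560.24 + 0.0400×22.39 = 458.5405 per 1 000.
District 4: 0.1500×24.32 + 0.8100×391.60 + 0.0400×27.18 = 321.9312 per 1 000.
Ratio = 458.5405 ÷ 321.9312 = 1.42434.

1.424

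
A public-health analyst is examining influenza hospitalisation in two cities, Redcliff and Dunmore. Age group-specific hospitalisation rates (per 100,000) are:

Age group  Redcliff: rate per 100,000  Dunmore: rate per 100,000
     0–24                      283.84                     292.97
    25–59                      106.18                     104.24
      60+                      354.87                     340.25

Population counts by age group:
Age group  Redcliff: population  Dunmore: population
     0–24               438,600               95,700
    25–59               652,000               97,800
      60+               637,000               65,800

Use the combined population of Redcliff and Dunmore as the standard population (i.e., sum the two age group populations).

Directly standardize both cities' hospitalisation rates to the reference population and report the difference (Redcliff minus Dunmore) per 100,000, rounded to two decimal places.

3.45

Combined standard total = 1,986,900; weights = 0.2689, 0.3774, 0.3537.
Redcliff: 0.2689×283.84 + 0.3774×106.18 + 0.3537×354.87 = 241.9206 per 100,000.
Dunmore: 0.2689×292.97 + 0.3774×104.24 + 0.3537×340.25 = 238.4724 per 100,000.
Difference = 241.9206 − 238.4724 = 3.4483.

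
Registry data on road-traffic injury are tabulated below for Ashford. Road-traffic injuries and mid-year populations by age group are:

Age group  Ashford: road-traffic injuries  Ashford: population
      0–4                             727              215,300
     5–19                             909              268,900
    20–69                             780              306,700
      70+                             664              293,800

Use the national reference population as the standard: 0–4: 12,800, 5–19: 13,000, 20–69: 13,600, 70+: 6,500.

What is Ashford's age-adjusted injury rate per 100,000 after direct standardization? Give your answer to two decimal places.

Age-specific rates per 100,000 for Ashford: 337.67, 338.04, 254.32, 226.00.
Standard total = 45,900; weights = 0.2789, 0.2832, 0.2963, 0.1416.
Standardized rate: 0.2789×337.67 + 0.2832×338.04 + 0.2963×254.32 + 0.1416×226.00 = 297.2659 per 100,000.

297.27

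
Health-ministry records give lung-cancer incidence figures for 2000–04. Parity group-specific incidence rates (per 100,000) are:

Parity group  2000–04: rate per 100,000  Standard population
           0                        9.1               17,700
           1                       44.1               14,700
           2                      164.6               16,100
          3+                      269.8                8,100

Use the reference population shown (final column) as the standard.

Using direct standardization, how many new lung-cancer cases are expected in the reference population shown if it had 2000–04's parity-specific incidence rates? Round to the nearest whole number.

Expected new lung-cancer cases = Σ (standard pop × parity-specific rate ÷ 100,000)
= 17,700×9.1/100,000 + 14,700×44.1/100,000 + 16,100×164.6/100,000 + 8,100×269.8/100,000
= 1.61 + 6.48 + 26.50 + 21.85 = 56.45.

56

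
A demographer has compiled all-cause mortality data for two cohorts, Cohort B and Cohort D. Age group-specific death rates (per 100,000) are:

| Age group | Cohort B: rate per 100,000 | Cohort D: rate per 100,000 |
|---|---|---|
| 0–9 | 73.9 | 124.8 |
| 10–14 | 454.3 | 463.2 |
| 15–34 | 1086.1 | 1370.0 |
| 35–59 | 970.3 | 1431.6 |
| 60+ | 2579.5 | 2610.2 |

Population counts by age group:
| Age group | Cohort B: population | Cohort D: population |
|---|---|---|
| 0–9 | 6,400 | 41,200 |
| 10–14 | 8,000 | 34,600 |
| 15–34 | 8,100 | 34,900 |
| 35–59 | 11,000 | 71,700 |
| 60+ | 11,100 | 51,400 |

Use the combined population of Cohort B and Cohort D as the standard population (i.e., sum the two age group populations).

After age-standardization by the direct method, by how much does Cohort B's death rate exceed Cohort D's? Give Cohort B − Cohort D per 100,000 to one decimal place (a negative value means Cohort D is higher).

Combined standard total = 278,400; weights = 0.1710, 0.1530, 0.1545, 0.2971, 0.2245.
Cohort B: 0.1710×73.9 + 0.1530×454.3 + 0.1545×1086.1 + 0.2971×970.3 + 0.2245×2579.5 = 1117.2259 per 100,000.
Cohort D: 0.1710×124.8 + 0.1530×463.2 + 0.1545×1370.0 + 0.2971×1431.6 + 0.2245×2610.2 = 1315.0633 per 100,000.
Difference = 1117.2259 − 1315.0633 = -197.8374.

-197.8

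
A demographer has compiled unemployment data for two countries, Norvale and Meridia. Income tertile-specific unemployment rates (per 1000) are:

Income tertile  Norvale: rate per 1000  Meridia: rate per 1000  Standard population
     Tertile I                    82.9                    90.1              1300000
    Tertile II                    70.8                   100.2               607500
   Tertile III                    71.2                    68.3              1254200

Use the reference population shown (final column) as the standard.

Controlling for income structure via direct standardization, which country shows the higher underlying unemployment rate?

Standard total = 3161700; weights = 0.4112, 0.1921, 0.3967.
Norvale: 0.4112×82.9 + 0.1921×70.8 + 0.3967×71.2 = 75.9338 per 1000.
Meridia: 0.4112×90.1 + 0.1921×100.2 + 0.3967×68.3 = 83.3929 per 1000.

Meridia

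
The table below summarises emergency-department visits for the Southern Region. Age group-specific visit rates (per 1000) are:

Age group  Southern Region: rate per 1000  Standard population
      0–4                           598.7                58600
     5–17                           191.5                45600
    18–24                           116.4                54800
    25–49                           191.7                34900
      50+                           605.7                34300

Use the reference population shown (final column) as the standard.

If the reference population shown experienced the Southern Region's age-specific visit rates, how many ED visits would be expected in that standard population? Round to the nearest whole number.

77661

Expected ED visits = Σ (standard pop × age-specific rate ÷ 1000)
= 58600×598.7/1000 + 45600×191.5/1000 + 54800×116.4/1000 + 34900×191.7/1000 + 34300×605.7/1000
= 35083.82 + 8732.40 + 6378.72 + 6690.33 + 20775.51 = 77660.78.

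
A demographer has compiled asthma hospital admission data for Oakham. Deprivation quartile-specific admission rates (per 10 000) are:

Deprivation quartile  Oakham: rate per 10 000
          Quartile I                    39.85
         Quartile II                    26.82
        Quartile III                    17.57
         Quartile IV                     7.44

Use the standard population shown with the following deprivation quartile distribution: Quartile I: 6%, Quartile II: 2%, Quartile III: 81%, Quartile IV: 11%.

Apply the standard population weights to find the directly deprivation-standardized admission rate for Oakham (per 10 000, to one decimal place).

Standard weights: 0.06, 0.02, 0.81, 0.11.
Standardized rate: 0.0600×39.85 + 0.0200×26.82 + 0.8100×17.57 + 0.1100×7.44 = 17.9775 per 10 000.

18.0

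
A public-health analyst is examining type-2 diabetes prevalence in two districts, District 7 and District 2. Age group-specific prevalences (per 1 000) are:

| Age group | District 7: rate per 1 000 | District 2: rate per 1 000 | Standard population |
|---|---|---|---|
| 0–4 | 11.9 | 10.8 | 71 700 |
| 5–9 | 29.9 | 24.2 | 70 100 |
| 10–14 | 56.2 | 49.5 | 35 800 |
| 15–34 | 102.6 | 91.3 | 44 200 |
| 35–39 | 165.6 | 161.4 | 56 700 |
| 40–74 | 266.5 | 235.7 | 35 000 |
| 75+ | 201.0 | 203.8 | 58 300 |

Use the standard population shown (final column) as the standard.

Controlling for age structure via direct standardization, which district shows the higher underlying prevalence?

District 7

Standard total = 371 800; weights = 0.1928, 0.1885, 0.0963, 0.1189, 0.1525, 0.0941, 0.1568.
District 7: 0.1928×11.9 + 0.1885×29.9 + 0.0963×56.2 + 0.1189×102.6 + 0.1525×165.6 + 0.0941×266.5 + 0.1568×201.0 = 107.4003 per 1 000.
District 2: 0.1928×10.8 + 0.1885×24.2 + 0.0963×49.5 + 0.1189×91.3 + 0.1525×161.4 + 0.0941×235.7 + 0.1568×203.8 = 101.0241 per 1 000.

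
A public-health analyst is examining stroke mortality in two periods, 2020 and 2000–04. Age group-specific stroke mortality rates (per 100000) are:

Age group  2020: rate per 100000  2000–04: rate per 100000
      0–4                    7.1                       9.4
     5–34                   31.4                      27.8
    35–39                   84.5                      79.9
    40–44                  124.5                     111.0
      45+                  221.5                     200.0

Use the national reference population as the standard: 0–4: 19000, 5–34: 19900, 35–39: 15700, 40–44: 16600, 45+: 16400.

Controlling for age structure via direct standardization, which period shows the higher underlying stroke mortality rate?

Standard total = 87600; weights = 0.2169, 0.2272, 0.1792, 0.1895, 0.1872.
2020: 0.2169×7.1 + 0.2272×31.4 + 0.1792×84.5 + 0.1895×124.5 + 0.1872×221.5 = 88.8780 per 100000.
2000–04: 0.2169×9.4 + 0.2272×27.8 + 0.1792×79.9 + 0.1895×111.0 + 0.1872×200.0 = 81.1513 per 100000.

2020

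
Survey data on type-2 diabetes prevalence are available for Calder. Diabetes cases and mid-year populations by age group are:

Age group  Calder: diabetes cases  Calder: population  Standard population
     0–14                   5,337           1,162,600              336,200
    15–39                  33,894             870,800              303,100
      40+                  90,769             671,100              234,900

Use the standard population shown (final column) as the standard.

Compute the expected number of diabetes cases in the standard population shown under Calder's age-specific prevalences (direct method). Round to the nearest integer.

Age-specific rates per 1,000 for Calder: 4.591, 38.923, 135.254.
Expected diabetes cases = Σ (standard pop × age-specific rate ÷ 1,000)
= 336,200×4.591/1,000 + 303,100×38.923/1,000 + 234,900×135.254/1,000
= 1543.35 + 11797.51 + 31771.18 = 45112.04.

45112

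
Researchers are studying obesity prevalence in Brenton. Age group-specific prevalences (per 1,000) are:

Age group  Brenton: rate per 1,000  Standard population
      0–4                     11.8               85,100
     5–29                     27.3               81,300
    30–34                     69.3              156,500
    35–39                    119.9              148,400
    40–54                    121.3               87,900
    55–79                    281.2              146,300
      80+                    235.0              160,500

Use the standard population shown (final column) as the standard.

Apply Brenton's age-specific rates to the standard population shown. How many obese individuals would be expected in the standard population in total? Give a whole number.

Expected obese individuals = Σ (standard pop × age-specific rate ÷ 1,000)
= 85,100×11.8/1,000 + 81,300×27.3/1,000 + 156,500×69.3/1,000 + 148,400×119.9/1,000 + 87,900×121.3/1,000 + 146,300×281.2/1,000 + 160,500×235.0/1,000
= 1004.18 + 2219.49 + 10845.45 + 17793.16 + 10662.27 + 41139.56 + 37717.50 = 121381.61.

121382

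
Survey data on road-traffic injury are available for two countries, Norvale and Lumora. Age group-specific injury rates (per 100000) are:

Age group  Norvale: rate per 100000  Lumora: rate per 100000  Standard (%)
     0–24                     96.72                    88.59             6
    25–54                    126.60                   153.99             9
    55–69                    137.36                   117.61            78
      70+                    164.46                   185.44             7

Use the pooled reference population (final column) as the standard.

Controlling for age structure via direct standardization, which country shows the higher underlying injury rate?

Standard weights: 0.06, 0.09, 0.78, 0.07.
Norvale: 0.0600×96.72 + 0.0900×126.60 + 0.7800×137.36 + 0.0700×164.46 = 135.8502 per 100000.
Lumora: 0.0600×88.59 + 0.0900×153.99 + 0.7800×117.61 + 0.0700×185.44 = 123.8911 per 100000.

Norvale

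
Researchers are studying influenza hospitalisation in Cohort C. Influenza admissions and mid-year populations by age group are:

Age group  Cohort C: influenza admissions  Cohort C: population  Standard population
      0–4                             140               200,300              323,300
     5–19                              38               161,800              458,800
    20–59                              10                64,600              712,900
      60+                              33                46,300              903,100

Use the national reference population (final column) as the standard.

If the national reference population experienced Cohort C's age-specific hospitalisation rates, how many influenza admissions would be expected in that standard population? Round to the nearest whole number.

1088

Age-specific rates per 100,000 for Cohort C: 69.90, 23.49, 15.48, 71.27.
Expected influenza admissions = Σ (standard pop × age-specific rate ÷ 100,000)
= 323,300×69.90/100,000 + 458,800×23.49/100,000 + 712,900×15.48/100,000 + 903,100×71.27/100,000
= 225.97 + 107.75 + 110.36 + 643.68 = 1087.76.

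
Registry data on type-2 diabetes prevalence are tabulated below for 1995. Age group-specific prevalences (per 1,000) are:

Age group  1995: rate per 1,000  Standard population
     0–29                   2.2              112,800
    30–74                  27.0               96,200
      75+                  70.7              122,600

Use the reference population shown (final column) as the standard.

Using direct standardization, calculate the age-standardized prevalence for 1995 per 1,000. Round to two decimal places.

Standard total = 331,600; weights = 0.3402, 0.2901, 0.3697.
Standardized rate: 0.3402×2.2 + 0.2901×27.0 + 0.3697×70.7 = 34.7207 per 1,000.

34.72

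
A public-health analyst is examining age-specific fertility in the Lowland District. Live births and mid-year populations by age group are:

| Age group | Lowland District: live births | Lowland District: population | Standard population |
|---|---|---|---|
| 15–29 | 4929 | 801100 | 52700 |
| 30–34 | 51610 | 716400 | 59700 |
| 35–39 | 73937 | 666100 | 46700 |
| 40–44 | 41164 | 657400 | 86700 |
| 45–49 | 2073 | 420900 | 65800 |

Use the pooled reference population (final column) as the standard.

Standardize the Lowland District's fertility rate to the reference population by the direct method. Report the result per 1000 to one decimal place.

Age-specific rates per 1000 for the Lowland District: 6.153, 72.041, 111.000, 62.616, 4.925.
Standard total = 311600; weights = 0.1691, 0.1916, 0.1499, 0.2782, 0.2112.
Standardized rate: 0.1691×6.153 + 0.1916×72.041 + 0.1499×111.000 + 0.2782×62.616 + 0.2112×4.925 = 49.9412 per 1000.

49.9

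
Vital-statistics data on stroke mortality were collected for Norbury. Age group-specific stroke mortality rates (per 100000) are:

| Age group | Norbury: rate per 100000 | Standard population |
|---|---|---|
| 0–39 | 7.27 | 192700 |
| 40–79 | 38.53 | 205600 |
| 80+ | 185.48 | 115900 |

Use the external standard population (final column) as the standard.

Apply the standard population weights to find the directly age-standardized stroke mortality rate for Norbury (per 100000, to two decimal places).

Standard total = 514200; weights = 0.3748, 0.3998, 0.2254.
Standardized rate: 0.3748×7.27 + 0.3998×38.53 + 0.2254×185.48 = 59.9374 per 100000.

59.94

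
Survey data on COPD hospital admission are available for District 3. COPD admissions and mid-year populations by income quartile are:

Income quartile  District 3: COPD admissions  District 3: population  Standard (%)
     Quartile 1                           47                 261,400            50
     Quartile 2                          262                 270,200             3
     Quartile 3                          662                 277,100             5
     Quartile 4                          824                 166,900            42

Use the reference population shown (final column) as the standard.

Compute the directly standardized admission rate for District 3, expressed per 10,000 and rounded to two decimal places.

Income-specific rates per 10,000 for District 3: 1.80, 9.70, 23.89, 49.37.
Standard weights: 0.50, 0.03, 0.05, 0.42.
Standardized rate: 0.5000×1.80 + 0.0300×9.70 + 0.0500×23.89 + 0.4200×49.37 = 23.1202 per 10,000.

23.12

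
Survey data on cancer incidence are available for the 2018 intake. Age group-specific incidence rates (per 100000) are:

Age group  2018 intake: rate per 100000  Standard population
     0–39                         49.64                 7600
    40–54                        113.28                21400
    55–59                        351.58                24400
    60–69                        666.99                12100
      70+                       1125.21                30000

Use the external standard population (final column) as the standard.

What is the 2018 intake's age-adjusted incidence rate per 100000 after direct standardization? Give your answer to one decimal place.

557.1

Standard total = 95500; weights = 0.0796, 0.2241, 0.2555, 0.1267, 0.3141.
Standardized rate: 0.0796×49.64 + 0.2241×113.28 + 0.2555×351.58 + 0.1267×666.99 + 0.3141×1125.21 = 557.1402 per 100000.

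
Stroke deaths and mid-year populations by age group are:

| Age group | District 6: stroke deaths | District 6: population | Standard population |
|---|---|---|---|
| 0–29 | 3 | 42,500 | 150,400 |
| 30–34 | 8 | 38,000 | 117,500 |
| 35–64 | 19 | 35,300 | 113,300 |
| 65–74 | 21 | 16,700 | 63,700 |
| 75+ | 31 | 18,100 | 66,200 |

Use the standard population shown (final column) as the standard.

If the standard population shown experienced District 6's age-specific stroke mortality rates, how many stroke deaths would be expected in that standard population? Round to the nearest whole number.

Age-specific rates per 100,000 for District 6: 7.06, 21.05, 53.82, 125.75, 171.27.
Expected stroke deaths = Σ (standard pop × age-specific rate ÷ 100,000)
= 150,400×7.06/100,000 + 117,500×21.05/100,000 + 113,300×53.82/100,000 + 63,700×125.75/100,000 + 66,200×171.27/100,000
= 10.62 + 24.74 + 60.98 + 80.10 + 113.38 = 289.82.

290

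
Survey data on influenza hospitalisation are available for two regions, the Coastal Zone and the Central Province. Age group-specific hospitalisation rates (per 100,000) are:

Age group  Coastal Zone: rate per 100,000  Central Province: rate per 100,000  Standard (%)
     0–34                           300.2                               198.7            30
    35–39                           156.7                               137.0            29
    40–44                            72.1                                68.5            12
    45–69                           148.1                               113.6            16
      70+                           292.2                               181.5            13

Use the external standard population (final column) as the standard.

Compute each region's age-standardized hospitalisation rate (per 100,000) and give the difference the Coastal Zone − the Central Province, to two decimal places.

56.51

Standard weights: 0.30, 0.29, 0.12, 0.16, 0.13.
The Coastal Zone: 0.3000×300.2 + 0.2900×156.7 + 0.1200×72.1 + 0.1600×148.1 + 0.1300×292.2 = 205.8370 per 100,000.
The Central Province: 0.3000×198.7 + 0.2900×137.0 + 0.1200×68.5 + 0.1600×113.6 + 0.1300×181.5 = 149.3310 per 100,000.
Difference = 205.8370 − 149.3310 = 56.5060.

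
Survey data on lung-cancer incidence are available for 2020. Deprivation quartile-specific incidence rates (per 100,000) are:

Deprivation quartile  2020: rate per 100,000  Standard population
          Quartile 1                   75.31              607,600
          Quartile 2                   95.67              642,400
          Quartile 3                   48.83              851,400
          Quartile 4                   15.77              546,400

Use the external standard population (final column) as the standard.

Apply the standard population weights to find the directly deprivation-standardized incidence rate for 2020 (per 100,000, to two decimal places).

59.45

Standard total = 2,647,800; weights = 0.2295, 0.2426, 0.3215, 0.2064.
Standardized rate: 0.2295×75.31 + 0.2426×95.67 + 0.3215×48.83 + 0.2064×15.77 = 59.4484 per 100,000.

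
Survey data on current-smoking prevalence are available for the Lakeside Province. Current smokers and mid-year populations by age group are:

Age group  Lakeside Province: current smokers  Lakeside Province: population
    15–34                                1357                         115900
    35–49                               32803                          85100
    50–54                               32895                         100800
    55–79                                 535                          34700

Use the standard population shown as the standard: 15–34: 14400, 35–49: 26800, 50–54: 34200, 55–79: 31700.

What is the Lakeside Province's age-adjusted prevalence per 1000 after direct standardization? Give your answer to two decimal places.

Age-specific rates per 1000 for the Lakeside Province: 11.708, 385.464, 326.339, 15.418.
Standard total = 107100; weights = 0.1345, 0.2502, 0.3193, 0.2960.
Standardized rate: 0.1345×11.708 + 0.2502×385.464 + 0.3193×326.339 + 0.2960×15.418 = 206.8029 per 1000.

206.80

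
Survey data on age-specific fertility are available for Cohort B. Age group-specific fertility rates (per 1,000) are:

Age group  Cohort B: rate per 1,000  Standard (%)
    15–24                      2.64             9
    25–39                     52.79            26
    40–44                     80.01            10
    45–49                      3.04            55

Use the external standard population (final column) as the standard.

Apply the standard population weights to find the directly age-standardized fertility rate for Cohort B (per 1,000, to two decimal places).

23.64

Standard weights: 0.09, 0.26, 0.10, 0.55.
Standardized rate: 0.0900×2.64 + 0.2600×52.79 + 0.1000×80.01 + 0.5500×3.04 = 23.6360 per 1,000.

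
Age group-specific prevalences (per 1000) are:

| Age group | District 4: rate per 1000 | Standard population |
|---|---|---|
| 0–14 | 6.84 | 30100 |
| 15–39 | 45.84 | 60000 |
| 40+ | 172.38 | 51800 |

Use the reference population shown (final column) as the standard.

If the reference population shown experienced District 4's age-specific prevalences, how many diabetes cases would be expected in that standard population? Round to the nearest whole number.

11886

Expected diabetes cases = Σ (standard pop × age-specific rate ÷ 1000)
= 30100×6.84/1000 + 60000×45.84/1000 + 51800×172.38/1000
= 205.88 + 2750.40 + 8929.28 = 11885.57.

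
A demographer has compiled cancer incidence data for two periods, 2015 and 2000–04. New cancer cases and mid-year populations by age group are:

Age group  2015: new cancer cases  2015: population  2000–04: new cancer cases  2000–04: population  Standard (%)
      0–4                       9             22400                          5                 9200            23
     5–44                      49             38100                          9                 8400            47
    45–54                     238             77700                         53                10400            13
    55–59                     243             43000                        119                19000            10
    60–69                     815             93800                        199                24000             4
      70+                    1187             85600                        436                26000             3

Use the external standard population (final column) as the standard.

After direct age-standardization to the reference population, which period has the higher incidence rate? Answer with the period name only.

2000–04

Age-specific rates per 100000 for 2015: 40.18, 128.61, 306.31, 565.12, 868.87, 1386.68.
For 2000–04: 54.35, 107.14, 509.62, 626.32, 829.17, 1676.92.
Standard weights: 0.23, 0.47, 0.13, 0.10, 0.04, 0.03.
2015: 0.2300×40.18 + 0.4700×128.61 + 0.1300×306.31 + 0.1000×565.12 + 0.0400×868.87 + 0.0300×1386.68 = 242.3740 per 100000.
2000–04: 0.2300×54.35 + 0.4700×107.14 + 0.1300×509.62 + 0.1000×626.32 + 0.0400×829.17 + 0.0300×1676.92 = 275.2131 per 100000.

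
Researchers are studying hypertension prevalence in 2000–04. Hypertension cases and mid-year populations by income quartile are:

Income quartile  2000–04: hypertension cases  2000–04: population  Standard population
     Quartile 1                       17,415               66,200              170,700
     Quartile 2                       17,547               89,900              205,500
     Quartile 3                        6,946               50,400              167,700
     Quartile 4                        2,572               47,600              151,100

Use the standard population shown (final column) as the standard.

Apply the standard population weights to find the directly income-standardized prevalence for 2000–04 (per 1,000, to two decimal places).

Income-specific rates per 1,000 for 2000–04: 263.066, 195.184, 137.817, 54.034.
Standard total = 695,000; weights = 0.2456, 0.2957, 0.2413, 0.2174.
Standardized rate: 0.2456×263.066 + 0.2957×195.184 + 0.2413×137.817 + 0.2174×54.034 = 167.3268 per 1,000.

167.33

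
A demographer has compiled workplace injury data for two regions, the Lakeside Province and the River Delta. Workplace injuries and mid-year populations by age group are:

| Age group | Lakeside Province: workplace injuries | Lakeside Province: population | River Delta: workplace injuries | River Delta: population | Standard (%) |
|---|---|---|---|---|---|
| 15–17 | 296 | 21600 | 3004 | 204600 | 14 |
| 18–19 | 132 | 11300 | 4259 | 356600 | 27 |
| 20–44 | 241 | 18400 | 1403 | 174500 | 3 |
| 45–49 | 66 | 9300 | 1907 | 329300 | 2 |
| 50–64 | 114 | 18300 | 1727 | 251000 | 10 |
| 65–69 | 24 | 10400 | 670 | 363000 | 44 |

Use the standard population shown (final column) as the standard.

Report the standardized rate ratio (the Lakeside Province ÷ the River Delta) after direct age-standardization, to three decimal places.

1.015

Age-specific rates per 10000 for the Lakeside Province: 137.04, 116.81, 130.98, 70.97, 62.30, 23.08.
For the River Delta: 146.82, 119.43, 80.40, 57.91, 68.80, 18.46.
Standard weights: 0.14, 0.27, 0.03, 0.02, 0.10, 0.44.
The Lakeside Province: 0.1400×137.04 + 0.2700×116.81 + 0.0300×130.98 + 0.0200×70.97 + 0.1000×62.30 + 0.4400×23.08 = 72.4571 per 10000.
The River Delta: 0.1400×146.82 + 0.2700×119.43 + 0.0300×80.40 + 0.0200×57.91 + 0.1000×68.80 + 0.4400×18.46 = 71.3742 per 10000.
Ratio = 72.4571 ÷ 71.3742 = 1.01517.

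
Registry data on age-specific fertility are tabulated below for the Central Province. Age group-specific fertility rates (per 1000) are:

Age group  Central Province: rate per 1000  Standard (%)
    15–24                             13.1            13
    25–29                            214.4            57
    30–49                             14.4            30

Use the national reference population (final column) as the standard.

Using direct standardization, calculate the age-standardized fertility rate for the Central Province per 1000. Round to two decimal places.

Standard weights: 0.13, 0.57, 0.30.
Standardized rate: 0.1300×13.1 + 0.5700×214.4 + 0.3000×14.4 = 128.2310 per 1000.

128.23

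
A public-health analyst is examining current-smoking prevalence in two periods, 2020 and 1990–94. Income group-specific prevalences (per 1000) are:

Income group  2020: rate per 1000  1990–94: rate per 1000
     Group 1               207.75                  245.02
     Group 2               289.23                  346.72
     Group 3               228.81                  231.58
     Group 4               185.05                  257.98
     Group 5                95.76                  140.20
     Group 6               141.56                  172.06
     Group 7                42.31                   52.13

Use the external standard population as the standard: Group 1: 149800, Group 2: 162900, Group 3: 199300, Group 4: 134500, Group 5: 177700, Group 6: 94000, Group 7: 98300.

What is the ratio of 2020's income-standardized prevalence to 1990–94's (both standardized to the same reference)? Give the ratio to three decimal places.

0.832

Standard total = 1016500; weights = 0.1474, 0.1603, 0.1961, 0.1323, 0.1748, 0.0925, 0.0967.
2020: 0.1474×207.75 + 0.1603×289.23 + 0.1961×228.81 + 0.1323×185.05 + 0.1748×95.76 + 0.0925×141.56 + 0.0967×42.31 = 180.2359 per 1000.
1990–94: 0.1474×245.02 + 0.1603×346.72 + 0.1961×231.58 + 0.1323×257.98 + 0.1748×140.20 + 0.0925×172.06 + 0.0967×52.13 = 216.6733 per 1000.
Ratio = 180.2359 ÷ 216.6733 = 0.83183.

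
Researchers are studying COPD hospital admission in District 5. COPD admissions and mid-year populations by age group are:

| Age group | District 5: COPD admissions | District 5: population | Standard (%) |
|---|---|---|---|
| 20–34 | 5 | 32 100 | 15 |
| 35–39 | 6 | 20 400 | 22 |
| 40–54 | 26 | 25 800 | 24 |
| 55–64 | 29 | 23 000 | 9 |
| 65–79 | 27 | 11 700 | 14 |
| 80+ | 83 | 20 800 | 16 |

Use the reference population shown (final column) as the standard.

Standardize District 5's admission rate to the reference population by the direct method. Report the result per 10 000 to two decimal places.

Age-specific rates per 10 000 for District 5: 1.56, 2.94, 10.08, 12.61, 23.08, 39.90.
Standard weights: 0.15, 0.22, 0.24, 0.09, 0.14, 0.16.
Standardized rate: 0.1500×1.56 + 0.2200×2.94 + 0.2400×10.08 + 0.0900×12.61 + 0.1400×23.08 + 0.1600×39.90 = 14.0495 per 10 000.

14.05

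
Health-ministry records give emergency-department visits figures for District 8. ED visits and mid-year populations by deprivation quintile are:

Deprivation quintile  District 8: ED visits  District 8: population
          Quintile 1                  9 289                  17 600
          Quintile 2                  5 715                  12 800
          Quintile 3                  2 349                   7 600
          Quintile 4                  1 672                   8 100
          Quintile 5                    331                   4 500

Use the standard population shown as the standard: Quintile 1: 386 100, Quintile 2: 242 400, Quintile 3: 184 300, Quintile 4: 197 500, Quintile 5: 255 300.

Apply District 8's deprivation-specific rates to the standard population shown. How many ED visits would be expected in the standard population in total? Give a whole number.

Deprivation-specific rates per 1 000 for District 8: 527.784, 446.484, 309.079, 206.420, 73.556.
Expected ED visits = Σ (standard pop × deprivation-specific rate ÷ 1 000)
= 386 100×527.784/1 000 + 242 400×446.484/1 000 + 184 300×309.079/1 000 + 197 500×206.420/1 000 + 255 300×73.556/1 000
= 203777.44 + 108227.81 + 56963.25 + 40767.90 + 18778.73 = 428515.13.

428515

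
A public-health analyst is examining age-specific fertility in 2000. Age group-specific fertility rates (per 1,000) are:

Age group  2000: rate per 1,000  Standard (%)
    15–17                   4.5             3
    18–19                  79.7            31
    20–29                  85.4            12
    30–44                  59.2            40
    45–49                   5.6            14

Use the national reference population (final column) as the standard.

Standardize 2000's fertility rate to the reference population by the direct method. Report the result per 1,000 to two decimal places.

59.55

Standard weights: 0.03, 0.31, 0.12, 0.40, 0.14.
Standardized rate: 0.0300×4.5 + 0.3100×79.7 + 0.1200×85.4 + 0.4000×59.2 + 0.1400×5.6 = 59.5540 per 1,000.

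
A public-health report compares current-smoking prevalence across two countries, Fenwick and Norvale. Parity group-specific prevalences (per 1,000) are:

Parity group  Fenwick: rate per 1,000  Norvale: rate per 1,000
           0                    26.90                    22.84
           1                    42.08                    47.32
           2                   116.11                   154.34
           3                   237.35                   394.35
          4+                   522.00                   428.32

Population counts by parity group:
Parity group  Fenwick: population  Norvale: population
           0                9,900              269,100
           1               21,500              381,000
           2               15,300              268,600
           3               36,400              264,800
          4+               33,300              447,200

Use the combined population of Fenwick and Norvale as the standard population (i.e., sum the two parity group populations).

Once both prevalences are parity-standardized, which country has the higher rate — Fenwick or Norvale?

Norvale

Combined standard total = 1,747,100; weights = 0.1597, 0.2304, 0.1625, 0.1724, 0.2750.
Fenwick: 0.1597×26.90 + 0.2304×42.08 + 0.1625×116.11 + 0.1724×237.35 + 0.2750×522.00 = 217.3412 per 1,000.
Norvale: 0.1597×22.84 + 0.2304×47.32 + 0.1625×154.34 + 0.1724×394.35 + 0.2750×428.32 = 225.4146 per 1,000.
The crude rates (248.88 vs 221.74) would put Fenwick higher, but that reflects its parity composition; once standardized to a common parity structure, Norvale has the higher underlying rate.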